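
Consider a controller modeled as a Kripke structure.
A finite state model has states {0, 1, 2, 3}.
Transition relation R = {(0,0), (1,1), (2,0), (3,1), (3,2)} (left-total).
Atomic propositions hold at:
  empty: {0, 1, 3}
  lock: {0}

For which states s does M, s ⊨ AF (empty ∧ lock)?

Sat(empty ∧ lock) = {0}
AF (empty ∧ lock): least fixpoint, start Z0 = {0}, add states with every successor in Z. Z1 = {0, 2}; fixed.
Sat(AF (empty ∧ lock)) = {0, 2}

{0, 2}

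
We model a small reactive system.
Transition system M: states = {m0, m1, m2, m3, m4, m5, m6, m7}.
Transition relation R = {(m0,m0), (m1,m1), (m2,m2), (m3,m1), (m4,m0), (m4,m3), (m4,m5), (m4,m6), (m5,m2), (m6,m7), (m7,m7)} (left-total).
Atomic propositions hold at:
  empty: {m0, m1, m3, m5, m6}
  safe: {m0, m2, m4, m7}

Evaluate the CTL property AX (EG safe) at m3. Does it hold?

No

EG safe: greatest fixpoint, start Z0 = {m0, m2, m4, m7}, keep only states in Sat with some successor in Z. Already a fixed point.
Sat(EG safe) = {m0, m2, m4, m7}
Sat(AX (EG safe)) = {s : every successor in {m0, m2, m4, m7}} = {m0, m2, m5, m6, m7}
m3 ∉ Sat(AX (EG safe)) = {m0, m2, m5, m6, m7}, so the formula does not hold at m3.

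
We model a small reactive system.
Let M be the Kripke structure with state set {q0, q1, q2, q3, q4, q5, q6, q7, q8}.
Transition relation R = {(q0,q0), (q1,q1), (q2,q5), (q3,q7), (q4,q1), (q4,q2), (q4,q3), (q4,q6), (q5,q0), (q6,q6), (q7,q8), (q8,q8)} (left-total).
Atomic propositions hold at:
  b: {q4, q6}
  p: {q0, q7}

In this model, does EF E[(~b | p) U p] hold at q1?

Sat(~b) = {q0, q1, q2, q3, q5, q7, q8}
Sat(~b | p) = {q0, q1, q2, q3, q5, q7, q8}
E[(~b | p) U p]: least fixpoint, start Z0 = Sat(p) = {q0, q7}, add states in Sat(~b | p) with some successor in Z. Z1 = {q0, q3, q5, q7}; Z2 = {q0, q2, q3, q5, q7}; fixed.
Sat(E[(~b | p) U p]) = {q0, q2, q3, q5, q7}
EF E[(~b | p) U p]: least fixpoint, start Z0 = {q0, q2, q3, q5, q7}, add states with some successor in Z. Z1 = {q0, q2, q3, q4, q5, q7}; fixed.
Sat(EF E[(~b | p) U p]) = {q0, q2, q3, q4, q5, q7}
q1 ∉ Sat(EF E[(~b | p) U p]) = {q0, q2, q3, q4, q5, q7}, so the formula does not hold at q1.

No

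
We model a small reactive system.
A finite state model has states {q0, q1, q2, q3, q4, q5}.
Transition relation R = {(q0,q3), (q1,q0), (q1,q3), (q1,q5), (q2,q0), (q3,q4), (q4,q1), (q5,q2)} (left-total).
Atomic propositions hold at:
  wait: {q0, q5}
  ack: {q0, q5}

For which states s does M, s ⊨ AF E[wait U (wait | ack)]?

{q0, q2, q5}

Sat(wait | ack) = {q0, q5}
E[wait U (wait | ack)]: least fixpoint, start Z0 = Sat((wait | ack)) = {q0, q5}, add states in Sat(wait) with some successor in Z. Already a fixed point.
Sat(E[wait U (wait | ack)]) = {q0, q5}
AF E[wait U (wait | ack)]: least fixpoint, start Z0 = {q0, q5}, add states with every successor in Z. Z1 = {q0, q2, q5}; fixed.
Sat(AF E[wait U (wait | ack)]) = {q0, q2, q5}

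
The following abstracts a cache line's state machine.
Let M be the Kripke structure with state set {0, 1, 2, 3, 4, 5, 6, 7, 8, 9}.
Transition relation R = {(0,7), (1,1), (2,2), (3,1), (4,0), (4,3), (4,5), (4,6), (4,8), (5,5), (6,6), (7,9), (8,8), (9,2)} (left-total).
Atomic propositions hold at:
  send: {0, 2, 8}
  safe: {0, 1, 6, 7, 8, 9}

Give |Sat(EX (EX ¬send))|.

Sat(¬send) = {1, 3, 4, 5, 6, 7, 9}
Sat(EX ¬send) = {s : some successor in {1, 3, 4, 5, 6, 7, 9}} = {0, 1, 3, 4, 5, 6, 7}
Sat(EX (EX ¬send)) = {s : some successor in {0, 1, 3, 4, 5, 6, 7}} = {0, 1, 3, 4, 5, 6}
|Sat(EX (EX ¬send))| = |{0, 1, 3, 4, 5, 6}| = 6.

6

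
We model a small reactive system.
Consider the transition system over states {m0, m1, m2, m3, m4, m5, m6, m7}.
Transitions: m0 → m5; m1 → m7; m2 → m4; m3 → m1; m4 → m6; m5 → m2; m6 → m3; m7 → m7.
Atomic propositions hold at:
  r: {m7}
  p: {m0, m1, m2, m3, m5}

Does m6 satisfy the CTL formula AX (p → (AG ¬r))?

Sat(¬r) = {m0, m1, m2, m3, m4, m5, m6}
AG ¬r: greatest fixpoint, start Z0 = {m0, m1, m2, m3, m4, m5, m6}, keep only states in Sat with every successor in Z. Z1 = {m0, m2, m3, m4, m5, m6}; Z2 = {m0, m2, m4, m5, m6}; Z3 = {m0, m2, m4, m5}; Z4 = {m0, m2, m5}; Z5 = {m0, m5}; Z6 = {m0}; Z7 = ∅; fixed.
Sat(AG ¬r) = ∅
Sat(p → (AG ¬r)) = {m4, m6, m7}
Sat(AX (p → (AG ¬r))) = {s : every successor in {m4, m6, m7}} = {m1, m2, m4, m7}
m6 ∉ Sat(AX (p → (AG ¬r))) = {m1, m2, m4, m7}, so the formula does not hold at m6.

No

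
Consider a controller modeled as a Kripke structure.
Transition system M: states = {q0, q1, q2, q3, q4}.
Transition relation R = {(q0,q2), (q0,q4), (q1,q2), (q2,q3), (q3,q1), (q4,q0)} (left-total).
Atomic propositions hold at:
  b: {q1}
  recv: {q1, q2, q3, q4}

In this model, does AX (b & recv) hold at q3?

Sat(b & recv) = {q1}
Sat(AX (b & recv)) = {s : every successor in {q1}} = {q3}
q3 ∈ Sat(AX (b & recv)) = {q3}, so the formula holds at q3.

Yes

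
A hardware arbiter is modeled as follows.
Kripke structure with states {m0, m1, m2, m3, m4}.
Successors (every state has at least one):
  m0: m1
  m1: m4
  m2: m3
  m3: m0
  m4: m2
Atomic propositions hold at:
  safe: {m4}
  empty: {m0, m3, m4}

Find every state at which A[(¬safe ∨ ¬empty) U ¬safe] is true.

Sat(¬safe) = {m0, m1, m2, m3}
Sat(¬empty) = {m1, m2}
Sat(¬safe ∨ ¬empty) = {m0, m1, m2, m3}
A[(¬safe ∨ ¬empty) U ¬safe]: least fixpoint, start Z0 = Sat(¬safe) = {m0, m1, m2, m3}, add states in Sat(¬safe ∨ ¬empty) with every successor in Z. Already a fixed point.
Sat(A[(¬safe ∨ ¬empty) U ¬safe]) = {m0, m1, m2, m3}

{m0, m1, m2, m3}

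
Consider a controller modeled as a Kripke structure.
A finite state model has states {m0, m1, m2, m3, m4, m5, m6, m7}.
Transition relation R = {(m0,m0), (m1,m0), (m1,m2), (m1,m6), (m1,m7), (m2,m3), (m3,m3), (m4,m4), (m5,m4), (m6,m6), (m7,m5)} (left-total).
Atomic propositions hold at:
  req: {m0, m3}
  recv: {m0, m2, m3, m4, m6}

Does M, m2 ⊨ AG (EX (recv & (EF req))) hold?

EF req: least fixpoint, start Z0 = {m0, m3}, add states with some successor in Z. Z1 = {m0, m1, m2, m3}; fixed.
Sat(EF req) = {m0, m1, m2, m3}
Sat(recv & (EF req)) = {m0, m2, m3}
Sat(EX (recv & (EF req))) = {s : some successor in {m0, m2, m3}} = {m0, m1, m2, m3}
AG (EX (recv & (EF req))): greatest fixpoint, start Z0 = {m0, m1, m2, m3}, keep only states in Sat with every successor in Z. Z1 = {m0, m2, m3}; fixed.
Sat(AG (EX (recv & (EF req)))) = {m0, m2, m3}
m2 ∈ Sat(AG (EX (recv & (EF req)))) = {m0, m2, m3}, so the formula holds at m2.

Yes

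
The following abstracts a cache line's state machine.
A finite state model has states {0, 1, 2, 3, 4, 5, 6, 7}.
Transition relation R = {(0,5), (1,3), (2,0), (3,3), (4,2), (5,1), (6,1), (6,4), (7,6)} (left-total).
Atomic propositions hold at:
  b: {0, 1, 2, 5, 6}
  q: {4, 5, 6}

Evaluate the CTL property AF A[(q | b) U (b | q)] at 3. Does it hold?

No

Sat(q | b) = {0, 1, 2, 4, 5, 6}
Sat(b | q) = {0, 1, 2, 4, 5, 6}
A[(q | b) U (b | q)]: least fixpoint, start Z0 = Sat((b | q)) = {0, 1, 2, 4, 5, 6}, add states in Sat(q | b) with every successor in Z. Already a fixed point.
Sat(A[(q | b) U (b | q)]) = {0, 1, 2, 4, 5, 6}
AF A[(q | b) U (b | q)]: least fixpoint, start Z0 = {0, 1, 2, 4, 5, 6}, add states with every successor in Z. Z1 = {0, 1, 2, 4, 5, 6, 7}; fixed.
Sat(AF A[(q | b) U (b | q)]) = {0, 1, 2, 4, 5, 6, 7}
3 ∉ Sat(AF A[(q | b) U (b | q)]) = {0, 1, 2, 4, 5, 6, 7}, so the formula does not hold at 3.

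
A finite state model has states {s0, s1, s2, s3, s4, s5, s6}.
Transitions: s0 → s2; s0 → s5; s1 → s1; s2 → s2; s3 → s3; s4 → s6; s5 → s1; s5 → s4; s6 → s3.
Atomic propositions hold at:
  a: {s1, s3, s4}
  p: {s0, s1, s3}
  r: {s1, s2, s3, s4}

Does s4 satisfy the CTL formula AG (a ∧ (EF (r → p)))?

No

Sat(r → p) = {s0, s1, s3, s5, s6}
EF (r → p): least fixpoint, start Z0 = {s0, s1, s3, s5, s6}, add states with some successor in Z. Z1 = {s0, s1, s3, s4, s5, s6}; fixed.
Sat(EF (r → p)) = {s0, s1, s3, s4, s5, s6}
Sat(a ∧ (EF (r → p))) = {s1, s3, s4}
AG (a ∧ (EF (r → p))): greatest fixpoint, start Z0 = {s1, s3, s4}, keep only states in Sat with every successor in Z. Z1 = {s1, s3}; fixed.
Sat(AG (a ∧ (EF (r → p)))) = {s1, s3}
s4 ∉ Sat(AG (a ∧ (EF (r → p)))) = {s1, s3}, so the formula does not hold at s4.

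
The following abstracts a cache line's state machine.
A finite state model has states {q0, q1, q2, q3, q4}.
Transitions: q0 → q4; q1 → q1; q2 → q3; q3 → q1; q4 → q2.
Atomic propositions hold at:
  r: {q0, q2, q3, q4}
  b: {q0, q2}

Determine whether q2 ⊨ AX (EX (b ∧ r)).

Sat(b ∧ r) = {q0, q2}
Sat(EX (b ∧ r)) = {s : some successor in {q0, q2}} = {q4}
Sat(AX (EX (b ∧ r))) = {s : every successor in {q4}} = {q0}
q2 ∉ Sat(AX (EX (b ∧ r))) = {q0}, so the formula does not hold at q2.

No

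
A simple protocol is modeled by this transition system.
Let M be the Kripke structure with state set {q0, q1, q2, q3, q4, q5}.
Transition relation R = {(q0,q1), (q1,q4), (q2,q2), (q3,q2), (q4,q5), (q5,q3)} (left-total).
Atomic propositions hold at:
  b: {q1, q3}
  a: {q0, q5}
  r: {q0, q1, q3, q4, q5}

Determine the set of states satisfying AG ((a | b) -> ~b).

Sat(a | b) = {q0, q1, q3, q5}
Sat(~b) = {q0, q2, q4, q5}
Sat((a | b) -> ~b) = {q0, q2, q4, q5}
AG ((a | b) -> ~b): greatest fixpoint, start Z0 = {q0, q2, q4, q5}, keep only states in Sat with every successor in Z. Z1 = {q2, q4}; Z2 = {q2}; fixed.
Sat(AG ((a | b) -> ~b)) = {q2}

{q2}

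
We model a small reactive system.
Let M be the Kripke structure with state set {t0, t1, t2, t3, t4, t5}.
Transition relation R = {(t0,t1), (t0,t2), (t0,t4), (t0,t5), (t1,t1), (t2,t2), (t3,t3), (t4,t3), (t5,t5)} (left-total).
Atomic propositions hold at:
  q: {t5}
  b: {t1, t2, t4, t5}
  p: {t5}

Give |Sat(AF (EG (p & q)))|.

1

Sat(p & q) = {t5}
EG (p & q): greatest fixpoint, start Z0 = {t5}, keep only states in Sat with some successor in Z. Already a fixed point.
Sat(EG (p & q)) = {t5}
AF (EG (p & q)): least fixpoint, start Z0 = {t5}, add states with every successor in Z. Already a fixed point.
Sat(AF (EG (p & q))) = {t5}
|Sat(AF (EG (p & q)))| = |{t5}| = 1.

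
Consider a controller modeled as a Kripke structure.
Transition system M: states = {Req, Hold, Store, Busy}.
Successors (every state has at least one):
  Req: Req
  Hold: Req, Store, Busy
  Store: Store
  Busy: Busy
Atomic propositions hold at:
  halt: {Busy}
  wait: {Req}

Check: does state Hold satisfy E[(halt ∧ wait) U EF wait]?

Sat(halt ∧ wait) = ∅
EF wait: least fixpoint, start Z0 = {Req}, add states with some successor in Z. Z1 = {Req, Hold}; fixed.
Sat(EF wait) = {Req, Hold}
E[(halt ∧ wait) U EF wait]: least fixpoint, start Z0 = Sat(EF wait) = {Req, Hold}, add states in Sat(halt ∧ wait) with some successor in Z. Already a fixed point.
Sat(E[(halt ∧ wait) U EF wait]) = {Req, Hold}
Hold ∈ Sat(E[(halt ∧ wait) U EF wait]) = {Req, Hold}, so the formula holds at Hold.

Yes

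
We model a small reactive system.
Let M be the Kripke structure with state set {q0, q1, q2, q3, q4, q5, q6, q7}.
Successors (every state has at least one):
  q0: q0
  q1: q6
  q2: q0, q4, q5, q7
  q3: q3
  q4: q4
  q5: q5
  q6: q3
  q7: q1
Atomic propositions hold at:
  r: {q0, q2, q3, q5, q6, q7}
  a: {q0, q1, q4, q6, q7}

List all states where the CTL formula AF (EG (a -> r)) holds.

{q0, q1, q2, q3, q5, q6, q7}

Sat(a -> r) = {q0, q2, q3, q5, q6, q7}
EG (a -> r): greatest fixpoint, start Z0 = {q0, q2, q3, q5, q6, q7}, keep only states in Sat with some successor in Z. Z1 = {q0, q2, q3, q5, q6}; fixed.
Sat(EG (a -> r)) = {q0, q2, q3, q5, q6}
AF (EG (a -> r)): least fixpoint, start Z0 = {q0, q2, q3, q5, q6}, add states with every successor in Z. Z1 = {q0, q1, q2, q3, q5, q6}; Z2 = {q0, q1, q2, q3, q5, q6, q7}; fixed.
Sat(AF (EG (a -> r))) = {q0, q1, q2, q3, q5, q6, q7}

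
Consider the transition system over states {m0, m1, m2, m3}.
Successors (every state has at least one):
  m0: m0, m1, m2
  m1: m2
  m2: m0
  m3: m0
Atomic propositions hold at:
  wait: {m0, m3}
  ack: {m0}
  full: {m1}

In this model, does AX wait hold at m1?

Sat(AX wait) = {s : every successor in {m0, m3}} = {m2, m3}
m1 ∉ Sat(AX wait) = {m2, m3}, so the formula does not hold at m1.

No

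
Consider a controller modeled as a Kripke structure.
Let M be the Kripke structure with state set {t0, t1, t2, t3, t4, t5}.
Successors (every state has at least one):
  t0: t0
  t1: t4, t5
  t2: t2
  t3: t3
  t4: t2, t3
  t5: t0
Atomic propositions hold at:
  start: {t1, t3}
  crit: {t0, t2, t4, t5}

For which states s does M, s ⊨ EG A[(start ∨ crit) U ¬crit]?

{t3}

Sat(start ∨ crit) = {t0, t1, t2, t3, t4, t5}
Sat(¬crit) = {t1, t3}
A[(start ∨ crit) U ¬crit]: least fixpoint, start Z0 = Sat(¬crit) = {t1, t3}, add states in Sat(start ∨ crit) with every successor in Z. Already a fixed point.
Sat(A[(start ∨ crit) U ¬crit]) = {t1, t3}
EG A[(start ∨ crit) U ¬crit]: greatest fixpoint, start Z0 = {t1, t3}, keep only states in Sat with some successor in Z. Z1 = {t3}; fixed.
Sat(EG A[(start ∨ crit) U ¬crit]) = {t3}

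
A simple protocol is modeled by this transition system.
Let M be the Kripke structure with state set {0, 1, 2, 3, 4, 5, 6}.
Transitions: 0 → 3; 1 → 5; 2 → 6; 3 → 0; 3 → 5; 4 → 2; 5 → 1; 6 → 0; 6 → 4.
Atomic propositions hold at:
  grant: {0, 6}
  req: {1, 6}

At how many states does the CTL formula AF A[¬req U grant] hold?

4

Sat(¬req) = {0, 2, 3, 4, 5}
A[¬req U grant]: least fixpoint, start Z0 = Sat(grant) = {0, 6}, add states in Sat(¬req) with every successor in Z. Z1 = {0, 2, 6}; Z2 = {0, 2, 4, 6}; fixed.
Sat(A[¬req U grant]) = {0, 2, 4, 6}
AF A[¬req U grant]: least fixpoint, start Z0 = {0, 2, 4, 6}, add states with every successor in Z. Already a fixed point.
Sat(AF A[¬req U grant]) = {0, 2, 4, 6}
|Sat(AF A[¬req U grant])| = |{0, 2, 4, 6}| = 4.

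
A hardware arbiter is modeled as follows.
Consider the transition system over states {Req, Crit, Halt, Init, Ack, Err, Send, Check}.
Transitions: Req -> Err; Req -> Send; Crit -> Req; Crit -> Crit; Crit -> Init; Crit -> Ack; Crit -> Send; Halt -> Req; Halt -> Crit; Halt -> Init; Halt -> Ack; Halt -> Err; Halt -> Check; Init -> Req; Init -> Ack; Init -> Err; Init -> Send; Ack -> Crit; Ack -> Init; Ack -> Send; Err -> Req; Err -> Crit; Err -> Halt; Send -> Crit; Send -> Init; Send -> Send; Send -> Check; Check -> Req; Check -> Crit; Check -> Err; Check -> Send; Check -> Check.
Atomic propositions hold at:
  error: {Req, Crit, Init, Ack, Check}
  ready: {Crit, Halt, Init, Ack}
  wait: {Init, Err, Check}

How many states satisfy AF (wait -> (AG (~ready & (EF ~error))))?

Sat(~ready) = {Req, Err, Send, Check}
Sat(~error) = {Halt, Err, Send}
EF ~error: least fixpoint, start Z0 = {Halt, Err, Send}, add states with some successor in Z. Z1 = {Req, Crit, Halt, Init, Ack, Err, Send, Check}; fixed.
Sat(EF ~error) = {Req, Crit, Halt, Init, Ack, Err, Send, Check}
Sat(~ready & (EF ~error)) = {Req, Err, Send, Check}
AG (~ready & (EF ~error)): greatest fixpoint, start Z0 = {Req, Err, Send, Check}, keep only states in Sat with every successor in Z. Z1 = {Req}; Z2 = ∅; fixed.
Sat(AG (~ready & (EF ~error))) = ∅
Sat(wait -> (AG (~ready & (EF ~error)))) = {Req, Crit, Halt, Ack, Send}
AF (wait -> (AG (~ready & (EF ~error)))): least fixpoint, start Z0 = {Req, Crit, Halt, Ack, Send}, add states with every successor in Z. Z1 = {Req, Crit, Halt, Ack, Err, Send}; Z2 = {Req, Crit, Halt, Init, Ack, Err, Send}; fixed.
Sat(AF (wait -> (AG (~ready & (EF ~error))))) = {Req, Crit, Halt, Init, Ack, Err, Send}
|Sat(AF (wait -> (AG (~ready & (EF ~error)))))| = |{Req, Crit, Halt, Init, Ack, Err, Send}| = 7.

7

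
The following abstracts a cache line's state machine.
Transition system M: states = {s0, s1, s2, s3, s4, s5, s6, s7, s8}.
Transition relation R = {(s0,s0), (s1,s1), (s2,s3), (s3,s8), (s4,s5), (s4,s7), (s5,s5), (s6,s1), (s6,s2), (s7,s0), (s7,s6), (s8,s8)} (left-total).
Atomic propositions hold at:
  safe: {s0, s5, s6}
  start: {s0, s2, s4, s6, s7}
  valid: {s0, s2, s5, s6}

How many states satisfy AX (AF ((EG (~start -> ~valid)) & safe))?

Sat(~start) = {s1, s3, s5, s8}
Sat(~valid) = {s1, s3, s4, s7, s8}
Sat(~start -> ~valid) = {s0, s1, s2, s3, s4, s6, s7, s8}
EG (~start -> ~valid): greatest fixpoint, start Z0 = {s0, s1, s2, s3, s4, s6, s7, s8}, keep only states in Sat with some successor in Z. Already a fixed point.
Sat(EG (~start -> ~valid)) = {s0, s1, s2, s3, s4, s6, s7, s8}
Sat((EG (~start -> ~valid)) & safe) = {s0, s6}
AF ((EG (~start -> ~valid)) & safe): least fixpoint, start Z0 = {s0, s6}, add states with every successor in Z. Z1 = {s0, s6, s7}; fixed.
Sat(AF ((EG (~start -> ~valid)) & safe)) = {s0, s6, s7}
Sat(AX (AF ((EG (~start -> ~valid)) & safe))) = {s : every successor in {s0, s6, s7}} = {s0, s7}
|Sat(AX (AF ((EG (~start -> ~valid)) & safe)))| = |{s0, s7}| = 2.

2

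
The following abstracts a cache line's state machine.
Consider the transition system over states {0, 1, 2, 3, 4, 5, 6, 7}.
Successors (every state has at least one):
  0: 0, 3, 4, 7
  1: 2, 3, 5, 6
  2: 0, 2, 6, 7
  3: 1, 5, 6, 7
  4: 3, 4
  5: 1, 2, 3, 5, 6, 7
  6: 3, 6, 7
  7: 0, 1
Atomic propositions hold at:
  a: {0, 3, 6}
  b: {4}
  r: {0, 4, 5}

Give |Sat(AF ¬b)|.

Sat(¬b) = {0, 1, 2, 3, 5, 6, 7}
AF ¬b: least fixpoint, start Z0 = {0, 1, 2, 3, 5, 6, 7}, add states with every successor in Z. Already a fixed point.
Sat(AF ¬b) = {0, 1, 2, 3, 5, 6, 7}
|Sat(AF ¬b)| = |{0, 1, 2, 3, 5, 6, 7}| = 7.

7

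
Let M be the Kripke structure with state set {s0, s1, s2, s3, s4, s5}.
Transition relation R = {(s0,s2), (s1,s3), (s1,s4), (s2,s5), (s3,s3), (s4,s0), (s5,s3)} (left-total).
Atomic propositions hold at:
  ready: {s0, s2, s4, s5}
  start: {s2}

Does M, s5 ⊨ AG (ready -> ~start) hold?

Yes

Sat(~start) = {s0, s1, s3, s4, s5}
Sat(ready -> ~start) = {s0, s1, s3, s4, s5}
AG (ready -> ~start): greatest fixpoint, start Z0 = {s0, s1, s3, s4, s5}, keep only states in Sat with every successor in Z. Z1 = {s1, s3, s4, s5}; Z2 = {s1, s3, s5}; Z3 = {s3, s5}; fixed.
Sat(AG (ready -> ~start)) = {s3, s5}
s5 ∈ Sat(AG (ready -> ~start)) = {s3, s5}, so the formula holds at s5.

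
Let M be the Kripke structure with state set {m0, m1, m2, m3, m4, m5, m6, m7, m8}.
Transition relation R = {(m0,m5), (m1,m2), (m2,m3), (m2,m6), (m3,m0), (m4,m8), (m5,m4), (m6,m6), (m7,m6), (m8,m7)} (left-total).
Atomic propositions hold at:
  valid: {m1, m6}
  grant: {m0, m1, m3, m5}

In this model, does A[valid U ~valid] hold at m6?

Sat(~valid) = {m0, m2, m3, m4, m5, m7, m8}
A[valid U ~valid]: least fixpoint, start Z0 = Sat(~valid) = {m0, m2, m3, m4, m5, m7, m8}, add states in Sat(valid) with every successor in Z. Z1 = {m0, m1, m2, m3, m4, m5, m7, m8}; fixed.
Sat(A[valid U ~valid]) = {m0, m1, m2, m3, m4, m5, m7, m8}
m6 ∉ Sat(A[valid U ~valid]) = {m0, m1, m2, m3, m4, m5, m7, m8}, so the formula does not hold at m6.

No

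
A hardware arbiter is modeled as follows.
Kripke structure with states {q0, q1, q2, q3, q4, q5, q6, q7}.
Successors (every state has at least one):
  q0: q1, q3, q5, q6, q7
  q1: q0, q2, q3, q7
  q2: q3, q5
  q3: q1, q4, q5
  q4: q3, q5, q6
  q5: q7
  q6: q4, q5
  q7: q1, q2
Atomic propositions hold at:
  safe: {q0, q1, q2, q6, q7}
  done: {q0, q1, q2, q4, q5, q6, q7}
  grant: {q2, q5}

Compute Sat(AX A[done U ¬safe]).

{q2, q4, q6}

Sat(¬safe) = {q3, q4, q5}
A[done U ¬safe]: least fixpoint, start Z0 = Sat(¬safe) = {q3, q4, q5}, add states in Sat(done) with every successor in Z. Z1 = {q2, q3, q4, q5, q6}; fixed.
Sat(A[done U ¬safe]) = {q2, q3, q4, q5, q6}
Sat(AX A[done U ¬safe]) = {s : every successor in {q2, q3, q4, q5, q6}} = {q2, q4, q6}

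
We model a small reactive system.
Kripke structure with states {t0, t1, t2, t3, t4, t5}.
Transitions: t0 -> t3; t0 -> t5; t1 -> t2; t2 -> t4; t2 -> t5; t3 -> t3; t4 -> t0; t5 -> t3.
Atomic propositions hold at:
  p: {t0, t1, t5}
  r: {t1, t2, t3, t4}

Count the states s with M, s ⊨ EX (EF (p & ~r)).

4

Sat(~r) = {t0, t5}
Sat(p & ~r) = {t0, t5}
EF (p & ~r): least fixpoint, start Z0 = {t0, t5}, add states with some successor in Z. Z1 = {t0, t2, t4, t5}; Z2 = {t0, t1, t2, t4, t5}; fixed.
Sat(EF (p & ~r)) = {t0, t1, t2, t4, t5}
Sat(EX (EF (p & ~r))) = {s : some successor in {t0, t1, t2, t4, t5}} = {t0, t1, t2, t4}
|Sat(EX (EF (p & ~r)))| = |{t0, t1, t2, t4}| = 4.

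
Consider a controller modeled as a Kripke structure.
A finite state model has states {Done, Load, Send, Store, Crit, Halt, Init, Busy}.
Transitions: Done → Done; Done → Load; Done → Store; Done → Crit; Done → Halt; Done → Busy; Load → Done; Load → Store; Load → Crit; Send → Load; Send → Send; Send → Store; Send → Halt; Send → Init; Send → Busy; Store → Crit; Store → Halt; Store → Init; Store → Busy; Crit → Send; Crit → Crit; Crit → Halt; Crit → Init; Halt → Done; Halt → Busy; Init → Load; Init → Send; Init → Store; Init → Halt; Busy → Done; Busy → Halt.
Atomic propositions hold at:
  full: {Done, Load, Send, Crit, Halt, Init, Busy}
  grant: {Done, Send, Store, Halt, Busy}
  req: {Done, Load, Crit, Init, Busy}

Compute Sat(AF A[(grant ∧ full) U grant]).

Sat(grant ∧ full) = {Done, Send, Halt, Busy}
A[(grant ∧ full) U grant]: least fixpoint, start Z0 = Sat(grant) = {Done, Send, Store, Halt, Busy}, add states in Sat(grant ∧ full) with every successor in Z. Already a fixed point.
Sat(A[(grant ∧ full) U grant]) = {Done, Send, Store, Halt, Busy}
AF A[(grant ∧ full) U grant]: least fixpoint, start Z0 = {Done, Send, Store, Halt, Busy}, add states with every successor in Z. Already a fixed point.
Sat(AF A[(grant ∧ full) U grant]) = {Done, Send, Store, Halt, Busy}

{Done, Send, Store, Halt, Busy}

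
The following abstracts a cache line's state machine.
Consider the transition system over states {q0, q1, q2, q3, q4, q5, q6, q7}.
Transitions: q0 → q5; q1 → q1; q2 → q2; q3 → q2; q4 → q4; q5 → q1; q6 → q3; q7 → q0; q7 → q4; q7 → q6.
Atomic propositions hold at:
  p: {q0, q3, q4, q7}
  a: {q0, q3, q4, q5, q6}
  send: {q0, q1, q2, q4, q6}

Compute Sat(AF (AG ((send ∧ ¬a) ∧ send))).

{q0, q1, q2, q3, q5, q6}

Sat(¬a) = {q1, q2, q7}
Sat(send ∧ ¬a) = {q1, q2}
Sat((send ∧ ¬a) ∧ send) = {q1, q2}
AG ((send ∧ ¬a) ∧ send): greatest fixpoint, start Z0 = {q1, q2}, keep only states in Sat with every successor in Z. Already a fixed point.
Sat(AG ((send ∧ ¬a) ∧ send)) = {q1, q2}
AF (AG ((send ∧ ¬a) ∧ send)): least fixpoint, start Z0 = {q1, q2}, add states with every successor in Z. Z1 = {q1, q2, q3, q5}; Z2 = {q0, q1, q2, q3, q5, q6}; fixed.
Sat(AF (AG ((send ∧ ¬a) ∧ send))) = {q0, q1, q2, q3, q5, q6}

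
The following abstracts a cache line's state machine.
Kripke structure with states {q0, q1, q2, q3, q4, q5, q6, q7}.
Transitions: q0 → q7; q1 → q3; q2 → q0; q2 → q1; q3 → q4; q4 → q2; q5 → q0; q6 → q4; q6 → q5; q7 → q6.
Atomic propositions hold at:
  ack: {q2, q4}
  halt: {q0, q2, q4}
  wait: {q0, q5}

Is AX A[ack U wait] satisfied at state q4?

No

A[ack U wait]: least fixpoint, start Z0 = Sat(wait) = {q0, q5}, add states in Sat(ack) with every successor in Z. Already a fixed point.
Sat(A[ack U wait]) = {q0, q5}
Sat(AX A[ack U wait]) = {s : every successor in {q0, q5}} = {q5}
q4 ∉ Sat(AX A[ack U wait]) = {q5}, so the formula does not hold at q4.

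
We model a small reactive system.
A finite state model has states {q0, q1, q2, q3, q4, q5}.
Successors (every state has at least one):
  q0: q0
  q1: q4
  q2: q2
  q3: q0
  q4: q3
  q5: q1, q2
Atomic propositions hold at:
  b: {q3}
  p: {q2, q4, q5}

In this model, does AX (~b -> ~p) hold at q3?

Sat(~b) = {q0, q1, q2, q4, q5}
Sat(~p) = {q0, q1, q3}
Sat(~b -> ~p) = {q0, q1, q3}
Sat(AX (~b -> ~p)) = {s : every successor in {q0, q1, q3}} = {q0, q3, q4}
q3 ∈ Sat(AX (~b -> ~p)) = {q0, q3, q4}, so the formula holds at q3.

Yes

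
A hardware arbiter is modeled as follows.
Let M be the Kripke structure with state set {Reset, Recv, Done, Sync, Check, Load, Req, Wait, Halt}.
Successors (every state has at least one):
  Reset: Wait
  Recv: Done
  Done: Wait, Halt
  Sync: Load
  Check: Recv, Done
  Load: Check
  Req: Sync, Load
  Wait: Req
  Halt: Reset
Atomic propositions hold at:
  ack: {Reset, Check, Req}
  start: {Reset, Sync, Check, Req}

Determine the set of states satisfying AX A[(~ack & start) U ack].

{Load, Wait, Halt}

Sat(~ack) = {Recv, Done, Sync, Load, Wait, Halt}
Sat(~ack & start) = {Sync}
A[(~ack & start) U ack]: least fixpoint, start Z0 = Sat(ack) = {Reset, Check, Req}, add states in Sat(~ack & start) with every successor in Z. Already a fixed point.
Sat(A[(~ack & start) U ack]) = {Reset, Check, Req}
Sat(AX A[(~ack & start) U ack]) = {s : every successor in {Reset, Check, Req}} = {Load, Wait, Halt}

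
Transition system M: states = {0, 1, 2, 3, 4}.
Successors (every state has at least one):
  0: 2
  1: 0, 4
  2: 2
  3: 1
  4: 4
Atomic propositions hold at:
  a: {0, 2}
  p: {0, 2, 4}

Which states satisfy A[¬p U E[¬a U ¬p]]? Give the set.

Sat(¬p) = {1, 3}
Sat(¬a) = {1, 3, 4}
E[¬a U ¬p]: least fixpoint, start Z0 = Sat(¬p) = {1, 3}, add states in Sat(¬a) with some successor in Z. Already a fixed point.
Sat(E[¬a U ¬p]) = {1, 3}
A[¬p U E[¬a U ¬p]]: least fixpoint, start Z0 = Sat(E[¬a U ¬p]) = {1, 3}, add states in Sat(¬p) with every successor in Z. Already a fixed point.
Sat(A[¬p U E[¬a U ¬p]]) = {1, 3}

{1, 3}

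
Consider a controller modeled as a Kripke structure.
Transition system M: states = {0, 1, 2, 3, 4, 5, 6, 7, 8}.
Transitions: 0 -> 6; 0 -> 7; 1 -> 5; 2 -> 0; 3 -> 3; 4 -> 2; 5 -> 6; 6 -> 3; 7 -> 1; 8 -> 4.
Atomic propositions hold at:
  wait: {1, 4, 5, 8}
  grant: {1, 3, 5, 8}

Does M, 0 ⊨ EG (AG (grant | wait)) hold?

Sat(grant | wait) = {1, 3, 4, 5, 8}
AG (grant | wait): greatest fixpoint, start Z0 = {1, 3, 4, 5, 8}, keep only states in Sat with every successor in Z. Z1 = {1, 3, 8}; Z2 = {3}; fixed.
Sat(AG (grant | wait)) = {3}
EG (AG (grant | wait)): greatest fixpoint, start Z0 = {3}, keep only states in Sat with some successor in Z. Already a fixed point.
Sat(EG (AG (grant | wait))) = {3}
0 ∉ Sat(EG (AG (grant | wait))) = {3}, so the formula does not hold at 0.

No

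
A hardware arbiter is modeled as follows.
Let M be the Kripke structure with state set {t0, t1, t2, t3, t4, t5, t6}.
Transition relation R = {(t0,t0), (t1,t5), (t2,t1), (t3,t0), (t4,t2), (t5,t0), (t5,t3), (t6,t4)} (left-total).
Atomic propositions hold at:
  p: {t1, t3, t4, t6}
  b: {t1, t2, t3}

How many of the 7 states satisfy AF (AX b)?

Sat(AX b) = {s : every successor in {t1, t2, t3}} = {t2, t4}
AF (AX b): least fixpoint, start Z0 = {t2, t4}, add states with every successor in Z. Z1 = {t2, t4, t6}; fixed.
Sat(AF (AX b)) = {t2, t4, t6}
|Sat(AF (AX b))| = |{t2, t4, t6}| = 3.

3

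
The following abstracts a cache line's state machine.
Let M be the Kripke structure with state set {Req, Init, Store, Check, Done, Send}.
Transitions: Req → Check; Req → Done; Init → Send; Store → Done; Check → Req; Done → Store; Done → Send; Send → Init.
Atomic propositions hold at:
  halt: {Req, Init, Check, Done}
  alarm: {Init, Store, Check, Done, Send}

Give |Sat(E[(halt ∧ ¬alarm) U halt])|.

Sat(¬alarm) = {Req}
Sat(halt ∧ ¬alarm) = {Req}
E[(halt ∧ ¬alarm) U halt]: least fixpoint, start Z0 = Sat(halt) = {Req, Init, Check, Done}, add states in Sat(halt ∧ ¬alarm) with some successor in Z. Already a fixed point.
Sat(E[(halt ∧ ¬alarm) U halt]) = {Req, Init, Check, Done}
|Sat(E[(halt ∧ ¬alarm) U halt])| = |{Req, Init, Check, Done}| = 4.

4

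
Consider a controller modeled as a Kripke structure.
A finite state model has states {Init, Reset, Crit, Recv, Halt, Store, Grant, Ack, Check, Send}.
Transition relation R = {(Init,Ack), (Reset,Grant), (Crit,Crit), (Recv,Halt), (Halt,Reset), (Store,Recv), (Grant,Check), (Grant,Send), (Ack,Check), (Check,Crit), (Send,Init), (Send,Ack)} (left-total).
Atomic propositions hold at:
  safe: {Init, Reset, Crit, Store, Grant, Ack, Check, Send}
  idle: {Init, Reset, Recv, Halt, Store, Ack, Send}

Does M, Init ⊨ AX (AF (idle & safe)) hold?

Sat(idle & safe) = {Init, Reset, Store, Ack, Send}
AF (idle & safe): least fixpoint, start Z0 = {Init, Reset, Store, Ack, Send}, add states with every successor in Z. Z1 = {Init, Reset, Halt, Store, Ack, Send}; Z2 = {Init, Reset, Recv, Halt, Store, Ack, Send}; fixed.
Sat(AF (idle & safe)) = {Init, Reset, Recv, Halt, Store, Ack, Send}
Sat(AX (AF (idle & safe))) = {s : every successor in {Init, Reset, Recv, Halt, Store, Ack, Send}} = {Init, Recv, Halt, Store, Send}
Init ∈ Sat(AX (AF (idle & safe))) = {Init, Recv, Halt, Store, Send}, so the formula holds at Init.

Yes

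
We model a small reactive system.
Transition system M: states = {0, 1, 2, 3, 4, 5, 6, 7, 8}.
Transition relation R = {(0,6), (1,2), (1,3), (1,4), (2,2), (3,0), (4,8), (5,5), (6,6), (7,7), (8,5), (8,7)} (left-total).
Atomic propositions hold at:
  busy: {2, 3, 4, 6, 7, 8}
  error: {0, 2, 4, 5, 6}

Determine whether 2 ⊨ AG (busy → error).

Yes

Sat(busy → error) = {0, 1, 2, 4, 5, 6}
AG (busy → error): greatest fixpoint, start Z0 = {0, 1, 2, 4, 5, 6}, keep only states in Sat with every successor in Z. Z1 = {0, 2, 5, 6}; fixed.
Sat(AG (busy → error)) = {0, 2, 5, 6}
2 ∈ Sat(AG (busy → error)) = {0, 2, 5, 6}, so the formula holds at 2.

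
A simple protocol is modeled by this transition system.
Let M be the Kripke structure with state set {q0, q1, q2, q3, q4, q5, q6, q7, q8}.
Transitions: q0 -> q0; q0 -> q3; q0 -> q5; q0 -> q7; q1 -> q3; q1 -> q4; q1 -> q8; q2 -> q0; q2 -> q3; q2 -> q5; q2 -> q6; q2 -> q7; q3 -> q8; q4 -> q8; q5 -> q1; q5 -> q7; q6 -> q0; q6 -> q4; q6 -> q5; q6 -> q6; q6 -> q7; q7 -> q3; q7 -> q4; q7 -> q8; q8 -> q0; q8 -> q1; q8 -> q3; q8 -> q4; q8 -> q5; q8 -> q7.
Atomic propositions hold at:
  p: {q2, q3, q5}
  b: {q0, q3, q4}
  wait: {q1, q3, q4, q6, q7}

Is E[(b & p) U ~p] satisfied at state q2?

Sat(b & p) = {q3}
Sat(~p) = {q0, q1, q4, q6, q7, q8}
E[(b & p) U ~p]: least fixpoint, start Z0 = Sat(~p) = {q0, q1, q4, q6, q7, q8}, add states in Sat(b & p) with some successor in Z. Z1 = {q0, q1, q3, q4, q6, q7, q8}; fixed.
Sat(E[(b & p) U ~p]) = {q0, q1, q3, q4, q6, q7, q8}
q2 ∉ Sat(E[(b & p) U ~p]) = {q0, q1, q3, q4, q6, q7, q8}, so the formula does not hold at q2.

No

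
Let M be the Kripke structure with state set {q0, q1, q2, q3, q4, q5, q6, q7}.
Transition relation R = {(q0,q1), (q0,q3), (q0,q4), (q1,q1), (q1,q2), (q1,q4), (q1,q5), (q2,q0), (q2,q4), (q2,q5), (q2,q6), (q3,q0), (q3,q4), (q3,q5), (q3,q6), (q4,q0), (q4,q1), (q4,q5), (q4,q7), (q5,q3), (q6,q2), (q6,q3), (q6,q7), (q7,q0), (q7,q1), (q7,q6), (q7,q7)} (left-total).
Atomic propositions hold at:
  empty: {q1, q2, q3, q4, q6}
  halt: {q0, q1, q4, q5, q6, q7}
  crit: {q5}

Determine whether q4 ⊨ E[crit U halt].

Yes

E[crit U halt]: least fixpoint, start Z0 = Sat(halt) = {q0, q1, q4, q5, q6, q7}, add states in Sat(crit) with some successor in Z. Already a fixed point.
Sat(E[crit U halt]) = {q0, q1, q4, q5, q6, q7}
q4 ∈ Sat(E[crit U halt]) = {q0, q1, q4, q5, q6, q7}, so the formula holds at q4.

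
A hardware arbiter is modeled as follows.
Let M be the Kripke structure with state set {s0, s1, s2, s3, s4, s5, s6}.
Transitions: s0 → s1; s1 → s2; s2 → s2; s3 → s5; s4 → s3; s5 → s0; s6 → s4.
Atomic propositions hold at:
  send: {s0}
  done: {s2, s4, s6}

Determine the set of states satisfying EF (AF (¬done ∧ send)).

Sat(¬done) = {s0, s1, s3, s5}
Sat(¬done ∧ send) = {s0}
AF (¬done ∧ send): least fixpoint, start Z0 = {s0}, add states with every successor in Z. Z1 = {s0, s5}; Z2 = {s0, s3, s5}; Z3 = {s0, s3, s4, s5}; Z4 = {s0, s3, s4, s5, s6}; fixed.
Sat(AF (¬done ∧ send)) = {s0, s3, s4, s5, s6}
EF (AF (¬done ∧ send)): least fixpoint, start Z0 = {s0, s3, s4, s5, s6}, add states with some successor in Z. Already a fixed point.
Sat(EF (AF (¬done ∧ send))) = {s0, s3, s4, s5, s6}

{s0, s3, s4, s5, s6}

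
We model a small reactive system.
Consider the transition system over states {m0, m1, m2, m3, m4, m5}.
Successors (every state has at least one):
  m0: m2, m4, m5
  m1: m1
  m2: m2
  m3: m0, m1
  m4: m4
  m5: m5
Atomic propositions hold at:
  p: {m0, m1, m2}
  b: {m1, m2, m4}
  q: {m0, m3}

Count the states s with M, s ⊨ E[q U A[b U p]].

4

A[b U p]: least fixpoint, start Z0 = Sat(p) = {m0, m1, m2}, add states in Sat(b) with every successor in Z. Already a fixed point.
Sat(A[b U p]) = {m0, m1, m2}
E[q U A[b U p]]: least fixpoint, start Z0 = Sat(A[b U p]) = {m0, m1, m2}, add states in Sat(q) with some successor in Z. Z1 = {m0, m1, m2, m3}; fixed.
Sat(E[q U A[b U p]]) = {m0, m1, m2, m3}
|Sat(E[q U A[b U p]])| = |{m0, m1, m2, m3}| = 4.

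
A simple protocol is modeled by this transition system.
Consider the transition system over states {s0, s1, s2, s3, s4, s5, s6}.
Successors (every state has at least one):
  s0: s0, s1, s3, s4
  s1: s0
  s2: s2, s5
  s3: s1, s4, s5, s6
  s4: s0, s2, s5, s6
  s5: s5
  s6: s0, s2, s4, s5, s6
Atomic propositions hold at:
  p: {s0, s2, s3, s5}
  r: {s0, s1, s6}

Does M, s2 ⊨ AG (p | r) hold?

Sat(p | r) = {s0, s1, s2, s3, s5, s6}
AG (p | r): greatest fixpoint, start Z0 = {s0, s1, s2, s3, s5, s6}, keep only states in Sat with every successor in Z. Z1 = {s1, s2, s5}; Z2 = {s2, s5}; fixed.
Sat(AG (p | r)) = {s2, s5}
s2 ∈ Sat(AG (p | r)) = {s2, s5}, so the formula holds at s2.

Yes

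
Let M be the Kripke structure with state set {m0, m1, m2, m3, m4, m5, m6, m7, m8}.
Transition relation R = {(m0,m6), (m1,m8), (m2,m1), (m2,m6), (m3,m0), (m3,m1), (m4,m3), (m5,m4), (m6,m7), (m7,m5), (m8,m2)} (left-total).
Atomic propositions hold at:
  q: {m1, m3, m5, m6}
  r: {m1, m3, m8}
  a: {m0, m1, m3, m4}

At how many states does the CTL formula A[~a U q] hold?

Sat(~a) = {m2, m5, m6, m7, m8}
A[~a U q]: least fixpoint, start Z0 = Sat(q) = {m1, m3, m5, m6}, add states in Sat(~a) with every successor in Z. Z1 = {m1, m2, m3, m5, m6, m7}; Z2 = {m1, m2, m3, m5, m6, m7, m8}; fixed.
Sat(A[~a U q]) = {m1, m2, m3, m5, m6, m7, m8}
|Sat(A[~a U q])| = |{m1, m2, m3, m5, m6, m7, m8}| = 7.

7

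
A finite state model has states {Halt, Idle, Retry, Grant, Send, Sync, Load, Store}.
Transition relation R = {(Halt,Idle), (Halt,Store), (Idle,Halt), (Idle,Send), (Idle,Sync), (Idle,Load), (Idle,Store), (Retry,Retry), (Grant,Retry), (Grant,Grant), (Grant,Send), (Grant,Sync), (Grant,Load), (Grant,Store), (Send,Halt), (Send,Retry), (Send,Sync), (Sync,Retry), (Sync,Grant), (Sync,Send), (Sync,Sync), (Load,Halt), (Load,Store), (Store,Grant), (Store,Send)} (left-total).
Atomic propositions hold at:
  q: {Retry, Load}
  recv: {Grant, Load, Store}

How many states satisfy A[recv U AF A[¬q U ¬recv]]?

5

Sat(¬q) = {Halt, Idle, Grant, Send, Sync, Store}
Sat(¬recv) = {Halt, Idle, Retry, Send, Sync}
A[¬q U ¬recv]: least fixpoint, start Z0 = Sat(¬recv) = {Halt, Idle, Retry, Send, Sync}, add states in Sat(¬q) with every successor in Z. Already a fixed point.
Sat(A[¬q U ¬recv]) = {Halt, Idle, Retry, Send, Sync}
AF A[¬q U ¬recv]: least fixpoint, start Z0 = {Halt, Idle, Retry, Send, Sync}, add states with every successor in Z. Already a fixed point.
Sat(AF A[¬q U ¬recv]) = {Halt, Idle, Retry, Send, Sync}
A[recv U AF A[¬q U ¬recv]]: least fixpoint, start Z0 = Sat(AF A[¬q U ¬recv]) = {Halt, Idle, Retry, Send, Sync}, add states in Sat(recv) with every successor in Z. Already a fixed point.
Sat(A[recv U AF A[¬q U ¬recv]]) = {Halt, Idle, Retry, Send, Sync}
|Sat(A[recv U AF A[¬q U ¬recv]])| = |{Halt, Idle, Retry, Send, Sync}| = 5.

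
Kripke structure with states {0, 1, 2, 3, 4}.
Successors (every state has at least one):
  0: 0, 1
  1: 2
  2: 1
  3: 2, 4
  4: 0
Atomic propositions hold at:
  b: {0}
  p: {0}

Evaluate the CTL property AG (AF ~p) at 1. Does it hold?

Yes

Sat(~p) = {1, 2, 3, 4}
AF ~p: least fixpoint, start Z0 = {1, 2, 3, 4}, add states with every successor in Z. Already a fixed point.
Sat(AF ~p) = {1, 2, 3, 4}
AG (AF ~p): greatest fixpoint, start Z0 = {1, 2, 3, 4}, keep only states in Sat with every successor in Z. Z1 = {1, 2, 3}; Z2 = {1, 2}; fixed.
Sat(AG (AF ~p)) = {1, 2}
1 ∈ Sat(AG (AF ~p)) = {1, 2}, so the formula holds at 1.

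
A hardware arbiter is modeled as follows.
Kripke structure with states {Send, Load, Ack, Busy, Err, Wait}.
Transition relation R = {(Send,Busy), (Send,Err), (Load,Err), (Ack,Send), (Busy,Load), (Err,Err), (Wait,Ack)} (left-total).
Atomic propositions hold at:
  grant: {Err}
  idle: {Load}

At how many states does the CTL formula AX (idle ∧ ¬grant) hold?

Sat(¬grant) = {Send, Load, Ack, Busy, Wait}
Sat(idle ∧ ¬grant) = {Load}
Sat(AX (idle ∧ ¬grant)) = {s : every successor in {Load}} = {Busy}
|Sat(AX (idle ∧ ¬grant))| = |{Busy}| = 1.

1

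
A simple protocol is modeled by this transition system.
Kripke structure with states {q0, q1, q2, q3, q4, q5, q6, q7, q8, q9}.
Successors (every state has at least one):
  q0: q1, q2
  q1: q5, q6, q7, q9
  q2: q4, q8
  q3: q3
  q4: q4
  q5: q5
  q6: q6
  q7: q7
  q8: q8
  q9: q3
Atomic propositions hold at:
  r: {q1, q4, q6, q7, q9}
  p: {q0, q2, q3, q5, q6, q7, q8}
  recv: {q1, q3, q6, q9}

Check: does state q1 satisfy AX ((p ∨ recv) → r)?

No

Sat(p ∨ recv) = {q0, q1, q2, q3, q5, q6, q7, q8, q9}
Sat((p ∨ recv) → r) = {q1, q4, q6, q7, q9}
Sat(AX ((p ∨ recv) → r)) = {s : every successor in {q1, q4, q6, q7, q9}} = {q4, q6, q7}
q1 ∉ Sat(AX ((p ∨ recv) → r)) = {q4, q6, q7}, so the formula does not hold at q1.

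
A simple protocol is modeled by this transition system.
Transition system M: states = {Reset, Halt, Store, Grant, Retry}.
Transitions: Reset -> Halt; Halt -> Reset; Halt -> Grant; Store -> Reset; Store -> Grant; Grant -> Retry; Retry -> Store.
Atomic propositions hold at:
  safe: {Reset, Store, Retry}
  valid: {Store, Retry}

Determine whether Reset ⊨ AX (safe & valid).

No

Sat(safe & valid) = {Store, Retry}
Sat(AX (safe & valid)) = {s : every successor in {Store, Retry}} = {Grant, Retry}
Reset ∉ Sat(AX (safe & valid)) = {Grant, Retry}, so the formula does not hold at Reset.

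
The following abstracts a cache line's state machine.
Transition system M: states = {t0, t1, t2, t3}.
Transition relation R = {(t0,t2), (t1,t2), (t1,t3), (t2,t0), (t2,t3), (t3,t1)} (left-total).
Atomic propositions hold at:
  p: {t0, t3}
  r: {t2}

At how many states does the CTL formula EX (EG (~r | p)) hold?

3

Sat(~r) = {t0, t1, t3}
Sat(~r | p) = {t0, t1, t3}
EG (~r | p): greatest fixpoint, start Z0 = {t0, t1, t3}, keep only states in Sat with some successor in Z. Z1 = {t1, t3}; fixed.
Sat(EG (~r | p)) = {t1, t3}
Sat(EX (EG (~r | p))) = {s : some successor in {t1, t3}} = {t1, t2, t3}
|Sat(EX (EG (~r | p)))| = |{t1, t2, t3}| = 3.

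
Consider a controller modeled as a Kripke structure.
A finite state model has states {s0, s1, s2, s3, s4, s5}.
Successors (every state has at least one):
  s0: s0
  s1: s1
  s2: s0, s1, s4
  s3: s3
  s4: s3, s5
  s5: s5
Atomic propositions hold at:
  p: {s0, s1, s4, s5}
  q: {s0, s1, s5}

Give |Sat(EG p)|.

EG p: greatest fixpoint, start Z0 = {s0, s1, s4, s5}, keep only states in Sat with some successor in Z. Already a fixed point.
Sat(EG p) = {s0, s1, s4, s5}
|Sat(EG p)| = |{s0, s1, s4, s5}| = 4.

4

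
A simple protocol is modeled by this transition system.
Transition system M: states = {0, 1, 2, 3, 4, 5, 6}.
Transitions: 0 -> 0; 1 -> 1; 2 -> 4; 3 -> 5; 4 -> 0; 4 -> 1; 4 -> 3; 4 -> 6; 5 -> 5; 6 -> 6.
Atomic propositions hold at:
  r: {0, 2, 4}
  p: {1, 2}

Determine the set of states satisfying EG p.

{1}

EG p: greatest fixpoint, start Z0 = {1, 2}, keep only states in Sat with some successor in Z. Z1 = {1}; fixed.
Sat(EG p) = {1}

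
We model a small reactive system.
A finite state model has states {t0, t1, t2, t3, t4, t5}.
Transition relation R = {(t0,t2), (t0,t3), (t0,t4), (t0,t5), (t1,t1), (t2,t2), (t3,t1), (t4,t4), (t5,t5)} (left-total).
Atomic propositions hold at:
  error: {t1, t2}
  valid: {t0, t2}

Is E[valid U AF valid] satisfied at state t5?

AF valid: least fixpoint, start Z0 = {t0, t2}, add states with every successor in Z. Already a fixed point.
Sat(AF valid) = {t0, t2}
E[valid U AF valid]: least fixpoint, start Z0 = Sat(AF valid) = {t0, t2}, add states in Sat(valid) with some successor in Z. Already a fixed point.
Sat(E[valid U AF valid]) = {t0, t2}
t5 ∉ Sat(E[valid U AF valid]) = {t0, t2}, so the formula does not hold at t5.

No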